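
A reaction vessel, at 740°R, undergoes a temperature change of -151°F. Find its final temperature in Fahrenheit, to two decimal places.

Initial temperature in Celsius: (740 - 491.67) × 5/9 = 137.9611°C.
The 151°F change is an interval, so only the factor 5/9 applies: -151 × 5/9 = -83.8889°C.
Final Celsius temperature: 137.9611 - 83.8889 = 54.0722°C.
In Fahrenheit: 54.0722 × 1.8 + 32 = 129.33°F.

129.33°F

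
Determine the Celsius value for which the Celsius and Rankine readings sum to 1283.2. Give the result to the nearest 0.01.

282.69°C

Let C be the Celsius reading. The Rankine reading is R = 1.8·C + 491.67.
Require C + R = 1283.2: (2.8)·C + 491.67 = 1283.2.
C = (1283.2 - 491.67) / (2.8) = 282.69.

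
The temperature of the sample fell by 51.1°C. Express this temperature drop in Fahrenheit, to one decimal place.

92.0°F

For a temperature interval the offset drops out; only the factor 1.8 applies.
51.1 × 1.8 = 92.0.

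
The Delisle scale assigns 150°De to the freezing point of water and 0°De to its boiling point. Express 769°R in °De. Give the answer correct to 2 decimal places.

-81.11°De

First in Celsius: (769 - 491.67) × 5/9 = 154.0722°C.
Linearly onto the Delisle scale: 150 + (154.0722 / 100) × (0 - 150) = -81.11°De.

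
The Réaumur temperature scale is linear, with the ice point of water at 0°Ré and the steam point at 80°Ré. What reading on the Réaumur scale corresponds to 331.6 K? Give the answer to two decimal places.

First in Celsius: 331.6 - 273.15 = 58.4500°C.
Linearly onto the Réaumur scale: 0 + (58.4500 / 100) × (80 - 0) = 46.76°Ré.

46.76°Ré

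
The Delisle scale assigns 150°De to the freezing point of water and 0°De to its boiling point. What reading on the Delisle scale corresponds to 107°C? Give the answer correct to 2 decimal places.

Linearly onto the Delisle scale: 150 + (107.0000 / 100) × (0 - 150) = -10.50°De.

-10.50°De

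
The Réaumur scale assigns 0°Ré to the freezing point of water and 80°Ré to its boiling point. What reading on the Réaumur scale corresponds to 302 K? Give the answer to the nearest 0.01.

First in Celsius: 302 - 273.15 = 28.8500°C.
Linearly onto the Réaumur scale: 0 + (28.8500 / 100) × (80 - 0) = 23.08°Ré.

23.08°Ré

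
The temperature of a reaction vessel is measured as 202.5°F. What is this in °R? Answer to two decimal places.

662.17°R

In Celsius: (202.5 - 32) × 5/9 = 94.7222°C.
In Rankine: 94.7222 × 1.8 + 491.67 = 662.17°R.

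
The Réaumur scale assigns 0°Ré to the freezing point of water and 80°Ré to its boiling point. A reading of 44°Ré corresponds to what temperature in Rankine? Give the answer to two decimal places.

590.67°R

Linear interpolation between the fixed points: C = (44 - 0) × 100 / (80 - 0) = 55.0000°C.
Then 55.0000 × 1.8 + 491.67 = 590.67°R.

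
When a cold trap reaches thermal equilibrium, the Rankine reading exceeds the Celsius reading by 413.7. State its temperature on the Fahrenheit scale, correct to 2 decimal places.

-143.43°F

Let x be the Rankine reading; then the Celsius reading is 5/9·x - 273.15.
(5/9·x - 273.15) - x = -413.7  ⇒  (-4/9)·x = -140.55  ⇒  x = 316.2375°R.
In Celsius: (316.2375 - 491.67) × 5/9 = -97.4625°C.
In Fahrenheit: -97.4625 × 1.8 + 32 = -143.43°F.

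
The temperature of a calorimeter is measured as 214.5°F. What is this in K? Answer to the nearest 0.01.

In Celsius: (214.5 - 32) × 5/9 = 101.3889°C.
In kelvin: 101.3889 + 273.15 = 374.54 K.

374.54 K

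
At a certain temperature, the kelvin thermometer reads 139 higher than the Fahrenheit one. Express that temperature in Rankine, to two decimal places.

Let x be the Fahrenheit reading; then the kelvin reading is 5/9·x + 255.372.
(5/9·x + 255.372) - x = 139  ⇒  (-4/9)·x = -116.372  ⇒  x = 261.8375°F.
In Celsius: (261.8375 - 32) × 5/9 = 127.6875°C.
In Rankine: 127.6875 × 1.8 + 491.67 = 721.51°R.

721.51°R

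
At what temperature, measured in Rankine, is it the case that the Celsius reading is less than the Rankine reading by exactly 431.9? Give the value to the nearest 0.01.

357.19°R

Let R be the Rankine reading. The Celsius reading is C = 5/9·R - 273.15.
Require C - R = -431.9: (-4/9)·R - 273.15 = -431.9.
R = (-431.9 + 273.15) / (-4/9) = 357.19.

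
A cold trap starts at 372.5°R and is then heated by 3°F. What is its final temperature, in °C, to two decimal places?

-64.54°C

Initial temperature in Celsius: (372.5 - 491.67) × 5/9 = -66.2056°C.
The 3°F change is an interval, so only the factor 5/9 applies: +3 × 5/9 = +1.6667°C.
Final Celsius temperature: -66.2056 + 1.6667 = -64.5389°C.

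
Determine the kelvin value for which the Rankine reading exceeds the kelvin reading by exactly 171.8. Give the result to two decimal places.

214.75 K

Let K be the kelvin reading. The Rankine reading is R = 1.8·K.
Require R - K = 171.8: (0.8)·K = 171.8.
K = (171.8) / (0.8) = 214.75.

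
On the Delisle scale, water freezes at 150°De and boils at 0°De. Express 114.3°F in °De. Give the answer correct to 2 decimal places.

81.42°De

First in Celsius: (114.3 - 32) × 5/9 = 45.7222°C.
Linearly onto the Delisle scale: 150 + (45.7222 / 100) × (0 - 150) = 81.42°De.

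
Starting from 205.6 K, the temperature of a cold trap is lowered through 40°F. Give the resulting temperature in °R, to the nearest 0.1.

330.1°R

Initial temperature in Celsius: 205.6 - 273.15 = -67.5500°C.
The 40°F change is an interval, so only the factor 5/9 applies: -40 × 5/9 = -22.2222°C.
Final Celsius temperature: -67.5500 - 22.2222 = -89.7722°C.
In Rankine: -89.7722 × 1.8 + 491.67 = 330.1°R.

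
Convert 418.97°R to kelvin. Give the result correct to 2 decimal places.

In Celsius: (418.97 - 491.67) × 5/9 = -40.3889°C.
In kelvin: -40.3889 + 273.15 = 232.76 K.

232.76 K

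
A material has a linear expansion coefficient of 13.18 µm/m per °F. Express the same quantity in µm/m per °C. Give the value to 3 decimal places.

The quantity depends on a temperature interval, so only the ratio of degree sizes applies; the offset between the scales is irrelevant.
A change of 1°C is a change of 1.8°F, so per °C the value is 13.18 × 1.8 = 23.724.

23.724 µm/m per °C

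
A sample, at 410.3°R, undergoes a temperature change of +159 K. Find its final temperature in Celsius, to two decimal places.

113.79°C

Initial temperature in Celsius: (410.3 - 491.67) × 5/9 = -45.2056°C.
The 159 K change is an interval; Kelvin and Celsius degrees are the same size, so ΔC = +159°C.
Final Celsius temperature: -45.2056 + 159.0000 = 113.7944°C.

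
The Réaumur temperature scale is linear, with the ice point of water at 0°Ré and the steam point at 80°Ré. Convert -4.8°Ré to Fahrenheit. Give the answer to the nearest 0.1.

21.2°F

Linear interpolation between the fixed points: C = (-4.8 - 0) × 100 / (80 - 0) = -6.0000°C.
Then -6.0000 × 1.8 + 32 = 21.2°F.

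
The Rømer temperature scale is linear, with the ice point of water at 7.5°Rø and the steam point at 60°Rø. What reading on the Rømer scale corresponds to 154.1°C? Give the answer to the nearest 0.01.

88.40°Rø

Linearly onto the Rømer scale: 7.5 + (154.1000 / 100) × (60 - 7.5) = 88.40°Rø.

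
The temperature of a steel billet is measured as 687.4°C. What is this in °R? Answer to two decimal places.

In Rankine: 687.4000 × 1.8 + 491.67 = 1728.99°R.

1728.99°R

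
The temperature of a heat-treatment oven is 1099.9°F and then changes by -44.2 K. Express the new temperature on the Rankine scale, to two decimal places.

Initial temperature in Celsius: (1099.9 - 32) × 5/9 = 593.2778°C.
The 44.2 K change is an interval; Kelvin and Celsius degrees are the same size, so ΔC = -44.2°C.
Final Celsius temperature: 593.2778 - 44.2000 = 549.0778°C.
In Rankine: 549.0778 × 1.8 + 491.67 = 1480.01°R.

1480.01°R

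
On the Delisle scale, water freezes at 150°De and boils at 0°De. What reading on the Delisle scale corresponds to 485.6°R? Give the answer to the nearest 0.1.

First in Celsius: (485.6 - 491.67) × 5/9 = -3.3722°C.
Linearly onto the Delisle scale: 150 + (-3.3722 / 100) × (0 - 150) = 155.1°De.

155.1°De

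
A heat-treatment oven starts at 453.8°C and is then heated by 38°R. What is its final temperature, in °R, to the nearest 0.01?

The 38°R change is an interval, so only the factor 5/9 applies: +38 × 5/9 = +21.1111°C.
Final Celsius temperature: 453.8000 + 21.1111 = 474.9111°C.
In Rankine: 474.9111 × 1.8 + 491.67 = 1346.51°R.

1346.51°R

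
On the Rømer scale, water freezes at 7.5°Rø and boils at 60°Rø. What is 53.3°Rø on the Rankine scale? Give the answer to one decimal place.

Linear interpolation between the fixed points: C = (53.3 - 7.5) × 100 / (60 - 7.5) = 87.2381°C.
Then 87.2381 × 1.8 + 491.67 = 648.7°R.

648.7°R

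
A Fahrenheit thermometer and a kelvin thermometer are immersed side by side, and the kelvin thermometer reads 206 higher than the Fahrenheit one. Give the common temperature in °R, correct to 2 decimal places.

Let x be the Fahrenheit reading; then the kelvin reading is 5/9·x + 255.372.
(5/9·x + 255.372) - x = 206  ⇒  (-4/9)·x = -49.3722  ⇒  x = 111.0875°F.
In Celsius: (111.0875 - 32) × 5/9 = 43.9375°C.
In Rankine: 43.9375 × 1.8 + 491.67 = 570.76°R.

570.76°R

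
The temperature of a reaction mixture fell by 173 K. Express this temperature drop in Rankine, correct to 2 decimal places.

An interval of 1 K corresponds to 1.8°R.
173 × 1.8 = 311.40.

311.40°R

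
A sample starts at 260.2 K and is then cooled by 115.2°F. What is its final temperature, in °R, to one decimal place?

Initial temperature in Celsius: 260.2 - 273.15 = -12.9500°C.
The 115.2°F change is an interval, so only the factor 5/9 applies: -115.2 × 5/9 = -64.0000°C.
Final Celsius temperature: -12.9500 - 64.0000 = -76.9500°C.
In Rankine: -76.9500 × 1.8 + 491.67 = 353.2°R.

353.2°R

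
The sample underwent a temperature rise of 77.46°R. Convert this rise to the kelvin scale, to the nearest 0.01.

43.03 K

An interval of 1°R corresponds to 5/9 K.
77.46 × 5/9 = 43.03.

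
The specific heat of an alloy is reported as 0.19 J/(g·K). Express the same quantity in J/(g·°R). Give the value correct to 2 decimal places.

Since only a temperature interval is involved, the additive offset between the scales drops out.
A change of 1°R is a change of 5/9 K, so per °R the value is 0.19 × 5/9 = 0.11.

0.11 J/(g·°R)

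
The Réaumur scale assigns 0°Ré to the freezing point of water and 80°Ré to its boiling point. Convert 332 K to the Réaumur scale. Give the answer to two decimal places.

First in Celsius: 332 - 273.15 = 58.8500°C.
Linearly onto the Réaumur scale: 0 + (58.8500 / 100) × (80 - 0) = 47.08°Ré.

47.08°Ré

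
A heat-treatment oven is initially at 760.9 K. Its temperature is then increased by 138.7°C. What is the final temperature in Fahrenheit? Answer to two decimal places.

Initial temperature in Celsius: 760.9 - 273.15 = 487.7500°C.
Final Celsius temperature: 487.7500 + 138.7000 = 626.4500°C.
In Fahrenheit: 626.4500 × 1.8 + 32 = 1159.61°F.

1159.61°F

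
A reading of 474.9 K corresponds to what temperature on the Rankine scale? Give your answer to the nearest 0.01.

854.82°R

In Celsius: 474.9 - 273.15 = 201.7500°C.
In Rankine: 201.7500 × 1.8 + 491.67 = 854.82°R.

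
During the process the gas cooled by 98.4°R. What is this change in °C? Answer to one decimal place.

An interval of 1°R corresponds to 5/9°C.
98.4 × 5/9 = 54.7.

54.7°C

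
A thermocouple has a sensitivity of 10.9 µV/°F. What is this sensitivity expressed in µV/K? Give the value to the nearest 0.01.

19.62 µV/K

The quantity depends on a temperature interval, so only the ratio of degree sizes applies; the offset between the scales is irrelevant.
A change of 1 K is a change of 1.8°F, so per K the value is 10.9 × 1.8 = 19.62.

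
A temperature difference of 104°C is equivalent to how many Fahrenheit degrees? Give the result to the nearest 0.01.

An interval of 1°C corresponds to 1.8°F.
104 × 1.8 = 187.20.

187.20°F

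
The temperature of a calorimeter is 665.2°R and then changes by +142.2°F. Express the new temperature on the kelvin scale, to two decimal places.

448.56 K

Initial temperature in Celsius: (665.2 - 491.67) × 5/9 = 96.4056°C.
The 142.2°F change is an interval, so only the factor 5/9 applies: +142.2 × 5/9 = +79.0000°C.
Final Celsius temperature: 96.4056 + 79.0000 = 175.4056°C.
In kelvin: 175.4056 + 273.15 = 448.56 K.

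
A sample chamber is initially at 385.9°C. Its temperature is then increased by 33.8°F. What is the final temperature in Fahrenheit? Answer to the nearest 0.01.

760.42°F

The 33.8°F change is an interval, so only the factor 5/9 applies: +33.8 × 5/9 = +18.7778°C.
Final Celsius temperature: 385.9000 + 18.7778 = 404.6778°C.
In Fahrenheit: 404.6778 × 1.8 + 32 = 760.42°F.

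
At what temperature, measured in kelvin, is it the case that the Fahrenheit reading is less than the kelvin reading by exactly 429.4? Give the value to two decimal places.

Let K be the kelvin reading. The Fahrenheit reading is F = 1.8·K - 459.67.
Require F - K = -429.4: (0.8)·K - 459.67 = -429.4.
K = (-429.4 + 459.67) / (0.8) = 37.84.

37.84 K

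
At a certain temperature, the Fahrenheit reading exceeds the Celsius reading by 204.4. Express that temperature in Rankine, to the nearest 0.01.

879.57°R

Let x be the Fahrenheit reading; then the Celsius reading is 5/9·x - 17.7778.
(5/9·x - 17.7778) - x = -204.4  ⇒  (-4/9)·x = -186.622  ⇒  x = 419.9000°F.
In Celsius: (419.9 - 32) × 5/9 = 215.5000°C.
In Rankine: 215.5000 × 1.8 + 491.67 = 879.57°R.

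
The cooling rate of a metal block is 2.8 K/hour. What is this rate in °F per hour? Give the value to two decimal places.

5.04 °F/hour

The quantity depends on a temperature interval, so only the ratio of degree sizes applies; the offset between the scales is irrelevant.
A change of 1 K is a change of 1.8°F, so 2.8 × 1.8 = 5.04.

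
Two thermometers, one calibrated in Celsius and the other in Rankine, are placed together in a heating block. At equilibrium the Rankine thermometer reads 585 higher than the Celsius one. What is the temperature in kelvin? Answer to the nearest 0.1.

389.8 K

Let x be the Celsius reading; then the Rankine reading is 1.8·x + 491.67.
(1.8·x + 491.67) - x = 585  ⇒  (0.8)·x = 93.33  ⇒  x = 116.6625°C.
In kelvin: 116.6625 + 273.15 = 389.8 K.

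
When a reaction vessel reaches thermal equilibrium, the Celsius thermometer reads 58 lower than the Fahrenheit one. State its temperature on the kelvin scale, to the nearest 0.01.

305.65 K

Let x be the Fahrenheit reading; then the Celsius reading is 5/9·x - 17.7778.
(5/9·x - 17.7778) - x = -58  ⇒  (-4/9)·x = -40.2222  ⇒  x = 90.5000°F.
In Celsius: (90.5 - 32) × 5/9 = 32.5000°C.
In kelvin: 32.5000 + 273.15 = 305.65 K.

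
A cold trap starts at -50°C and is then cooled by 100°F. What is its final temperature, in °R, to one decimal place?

301.7°R

The 100°F change is an interval, so only the factor 5/9 applies: -100 × 5/9 = -55.5556°C.
Final Celsius temperature: -50.0000 - 55.5556 = -105.5556°C.
In Rankine: -105.5556 × 1.8 + 491.67 = 301.7°R.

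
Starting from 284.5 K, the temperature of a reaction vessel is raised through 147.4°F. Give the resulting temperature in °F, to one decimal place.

199.8°F

Initial temperature in Celsius: 284.5 - 273.15 = 11.3500°C.
The 147.4°F change is an interval, so only the factor 5/9 applies: +147.4 × 5/9 = +81.8889°C.
Final Celsius temperature: 11.3500 + 81.8889 = 93.2389°C.
In Fahrenheit: 93.2389 × 1.8 + 32 = 199.8°F.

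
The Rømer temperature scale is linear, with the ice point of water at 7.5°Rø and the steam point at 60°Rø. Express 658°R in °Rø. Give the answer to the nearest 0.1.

56.0°Rø

First in Celsius: (658 - 491.67) × 5/9 = 92.4056°C.
Linearly onto the Rømer scale: 7.5 + (92.4056 / 100) × (60 - 7.5) = 56.0°Rø.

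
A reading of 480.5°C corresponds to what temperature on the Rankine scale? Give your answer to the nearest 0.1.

1356.6°R

In Rankine: 480.5000 × 1.8 + 491.67 = 1356.6°R.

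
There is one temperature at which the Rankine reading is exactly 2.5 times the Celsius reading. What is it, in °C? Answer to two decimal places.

702.39°C

Let C be the Celsius reading. The Rankine reading is R = 1.8·C + 491.67.
Require R = 2.5·C: 1.8·C + 491.67 = 2.5·C.
(-0.7)·C = -491.67  ⇒  C = 702.39.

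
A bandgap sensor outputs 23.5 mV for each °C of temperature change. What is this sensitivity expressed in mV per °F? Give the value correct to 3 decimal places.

Since only a temperature interval is involved, the additive offset between the scales drops out.
A change of 1°F is a change of 5/9°C, so per °F the value is 23.5 × 5/9 = 13.056.

13.056 mV per °F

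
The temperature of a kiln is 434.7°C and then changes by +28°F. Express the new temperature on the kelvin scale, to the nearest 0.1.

The 28°F change is an interval, so only the factor 5/9 applies: +28 × 5/9 = +15.5556°C.
Final Celsius temperature: 434.7000 + 15.5556 = 450.2556°C.
In kelvin: 450.2556 + 273.15 = 723.4 K.

723.4 K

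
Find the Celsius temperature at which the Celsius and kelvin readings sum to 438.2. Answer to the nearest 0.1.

82.5°C

Let C be the Celsius reading. The kelvin reading is K = 1·C + 273.15.
Require C + K = 438.2: (2)·C + 273.15 = 438.2.
C = (438.2 - 273.15) / (2) = 82.5.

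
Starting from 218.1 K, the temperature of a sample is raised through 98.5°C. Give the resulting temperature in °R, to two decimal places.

569.88°R

Initial temperature in Celsius: 218.1 - 273.15 = -55.0500°C.
Final Celsius temperature: -55.0500 + 98.5000 = 43.4500°C.
In Rankine: 43.4500 × 1.8 + 491.67 = 569.88°R.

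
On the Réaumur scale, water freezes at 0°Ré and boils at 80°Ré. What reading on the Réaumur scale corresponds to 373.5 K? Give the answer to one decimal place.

First in Celsius: 373.5 - 273.15 = 100.3500°C.
Linearly onto the Réaumur scale: 0 + (100.3500 / 100) × (80 - 0) = 80.3°Ré.

80.3°Ré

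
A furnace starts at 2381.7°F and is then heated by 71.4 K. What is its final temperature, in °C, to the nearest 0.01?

1376.79°C

Initial temperature in Celsius: (2381.7 - 32) × 5/9 = 1305.3889°C.
The 71.4 K change is an interval; Kelvin and Celsius degrees are the same size, so ΔC = +71.4°C.
Final Celsius temperature: 1305.3889 + 71.4000 = 1376.7889°C.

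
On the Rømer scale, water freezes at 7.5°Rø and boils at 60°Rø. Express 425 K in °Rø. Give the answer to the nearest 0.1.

87.2°Rø

First in Celsius: 425 - 273.15 = 151.8500°C.
Linearly onto the Rømer scale: 7.5 + (151.8500 / 100) × (60 - 7.5) = 87.2°Rø.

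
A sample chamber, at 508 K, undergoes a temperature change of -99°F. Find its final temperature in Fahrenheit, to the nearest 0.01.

355.73°F

Initial temperature in Celsius: 508 - 273.15 = 234.8500°C.
The 99°F change is an interval, so only the factor 5/9 applies: -99 × 5/9 = -55.0000°C.
Final Celsius temperature: 234.8500 - 55.0000 = 179.8500°C.
In Fahrenheit: 179.8500 × 1.8 + 32 = 355.73°F.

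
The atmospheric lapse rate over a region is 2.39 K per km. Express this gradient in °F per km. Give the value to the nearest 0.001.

4.302 °F/km

Since only a temperature interval is involved, the additive offset between the scales drops out.
A change of 1 K is a change of 1.8°F, so 2.39 × 1.8 = 4.302.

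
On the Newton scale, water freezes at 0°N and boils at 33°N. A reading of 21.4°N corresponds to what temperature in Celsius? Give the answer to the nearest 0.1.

Linear interpolation between the fixed points: C = (21.4 - 0) × 100 / (33 - 0) = 64.8485°C.

64.8°C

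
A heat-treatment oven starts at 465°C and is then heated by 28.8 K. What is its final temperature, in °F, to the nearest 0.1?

920.8°F

The 28.8 K change is an interval; Kelvin and Celsius degrees are the same size, so ΔC = +28.8°C.
Final Celsius temperature: 465.0000 + 28.8000 = 493.8000°C.
In Fahrenheit: 493.8000 × 1.8 + 32 = 920.8°F.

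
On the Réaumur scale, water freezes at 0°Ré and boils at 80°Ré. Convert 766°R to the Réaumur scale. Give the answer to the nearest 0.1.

First in Celsius: (766 - 491.67) × 5/9 = 152.4056°C.
Linearly onto the Réaumur scale: 0 + (152.4056 / 100) × (80 - 0) = 121.9°Ré.

121.9°Ré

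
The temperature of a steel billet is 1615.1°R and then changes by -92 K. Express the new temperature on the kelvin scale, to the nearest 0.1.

805.3 K

Initial temperature in Celsius: (1615.1 - 491.67) × 5/9 = 624.1278°C.
The 92 K change is an interval; Kelvin and Celsius degrees are the same size, so ΔC = -92°C.
Final Celsius temperature: 624.1278 - 92.0000 = 532.1278°C.
In kelvin: 532.1278 + 273.15 = 805.3 K.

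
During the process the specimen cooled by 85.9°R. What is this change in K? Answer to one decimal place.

An interval of 1°R corresponds to 5/9 K.
85.9 × 5/9 = 47.7.

47.7 K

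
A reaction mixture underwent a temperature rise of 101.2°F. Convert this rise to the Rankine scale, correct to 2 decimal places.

Fahrenheit and Rankine degrees are the same size, so the interval is unchanged: 101.20.

101.20°R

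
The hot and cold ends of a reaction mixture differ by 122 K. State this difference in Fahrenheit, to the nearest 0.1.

219.6°F

For a temperature interval the offset drops out; only the factor 1.8 applies.
122 × 1.8 = 219.6.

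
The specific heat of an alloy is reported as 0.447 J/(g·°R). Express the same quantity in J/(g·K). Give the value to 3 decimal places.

0.805 J/(g·K)

Since only a temperature interval is involved, the additive offset between the scales drops out.
A change of 1 K is a change of 1.8°R, so per K the value is 0.447 × 1.8 = 0.805.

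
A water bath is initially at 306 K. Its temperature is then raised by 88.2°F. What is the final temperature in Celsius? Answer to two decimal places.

81.85°C

Initial temperature in Celsius: 306 - 273.15 = 32.8500°C.
The 88.2°F change is an interval, so only the factor 5/9 applies: +88.2 × 5/9 = +49.0000°C.
Final Celsius temperature: 32.8500 + 49.0000 = 81.8500°C.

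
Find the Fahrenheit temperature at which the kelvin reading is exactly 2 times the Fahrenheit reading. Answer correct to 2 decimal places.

176.80°F

Let F be the Fahrenheit reading. The kelvin reading is K = 5/9·F + 255.372.
Require K = 2·F: 5/9·F + 255.372 = 2·F.
(-13/9)·F = -255.372  ⇒  F = 176.80.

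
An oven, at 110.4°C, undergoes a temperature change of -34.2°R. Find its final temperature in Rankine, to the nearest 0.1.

656.2°R

The 34.2°R change is an interval, so only the factor 5/9 applies: -34.2 × 5/9 = -19.0000°C.
Final Celsius temperature: 110.4000 - 19.0000 = 91.4000°C.
In Rankine: 91.4000 × 1.8 + 491.67 = 656.2°R.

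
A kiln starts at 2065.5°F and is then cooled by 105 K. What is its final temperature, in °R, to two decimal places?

2336.17°R

Initial temperature in Celsius: (2065.5 - 32) × 5/9 = 1129.7222°C.
The 105 K change is an interval; Kelvin and Celsius degrees are the same size, so ΔC = -105°C.
Final Celsius temperature: 1129.7222 - 105.0000 = 1024.7222°C.
In Rankine: 1024.7222 × 1.8 + 491.67 = 2336.17°R.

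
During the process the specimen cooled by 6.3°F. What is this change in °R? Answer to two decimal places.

Fahrenheit and Rankine degrees are the same size, so the interval is unchanged: 6.30.

6.30°R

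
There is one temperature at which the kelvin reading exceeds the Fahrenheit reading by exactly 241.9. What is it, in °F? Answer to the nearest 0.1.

30.3°F

Let F be the Fahrenheit reading. The kelvin reading is K = 5/9·F + 255.372.
Require K - F = 241.9: (-4/9)·F + 255.372 = 241.9.
F = (241.9 - 255.372) / (-4/9) = 30.3.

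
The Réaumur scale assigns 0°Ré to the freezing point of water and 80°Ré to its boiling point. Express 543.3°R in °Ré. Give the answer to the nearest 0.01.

First in Celsius: (543.3 - 491.67) × 5/9 = 28.6833°C.
Linearly onto the Réaumur scale: 0 + (28.6833 / 100) × (80 - 0) = 22.95°Ré.

22.95°Ré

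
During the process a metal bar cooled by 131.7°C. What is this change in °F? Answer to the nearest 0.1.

237.1°F

An interval of 1°C corresponds to 1.8°F.
131.7 × 1.8 = 237.1.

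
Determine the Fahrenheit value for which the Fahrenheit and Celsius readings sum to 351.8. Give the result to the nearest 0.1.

Let F be the Fahrenheit reading. The Celsius reading is C = 5/9·F - 17.7778.
Require F + C = 351.8: (14/9)·F - 17.7778 = 351.8.
F = (351.8 + 17.7778) / (14/9) = 237.6.

237.6°F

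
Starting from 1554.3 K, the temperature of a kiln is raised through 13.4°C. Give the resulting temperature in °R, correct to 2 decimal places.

Initial temperature in Celsius: 1554.3 - 273.15 = 1281.1500°C.
Final Celsius temperature: 1281.1500 + 13.4000 = 1294.5500°C.
In Rankine: 1294.5500 × 1.8 + 491.67 = 2821.86°R.

2821.86°R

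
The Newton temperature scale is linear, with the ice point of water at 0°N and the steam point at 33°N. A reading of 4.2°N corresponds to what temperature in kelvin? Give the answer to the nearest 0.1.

Linear interpolation between the fixed points: C = (4.2 - 0) × 100 / (33 - 0) = 12.7273°C.
Then 12.7273 + 273.15 = 285.9 K.

285.9 K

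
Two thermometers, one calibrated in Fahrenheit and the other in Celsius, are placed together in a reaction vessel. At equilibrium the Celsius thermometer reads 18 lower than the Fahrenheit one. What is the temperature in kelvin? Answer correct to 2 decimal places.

Let x be the Fahrenheit reading; then the Celsius reading is 5/9·x - 17.7778.
(5/9·x - 17.7778) - x = -18  ⇒  (-4/9)·x = -2/9  ⇒  x = 0.5000°F.
In Celsius: (0.5 - 32) × 5/9 = -17.5000°C.
In kelvin: -17.5000 + 273.15 = 255.65 K.

255.65 K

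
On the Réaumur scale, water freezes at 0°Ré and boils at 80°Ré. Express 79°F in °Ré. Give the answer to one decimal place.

20.9°Ré

First in Celsius: (79 - 32) × 5/9 = 26.1111°C.
Linearly onto the Réaumur scale: 0 + (26.1111 / 100) × (80 - 0) = 20.9°Ré.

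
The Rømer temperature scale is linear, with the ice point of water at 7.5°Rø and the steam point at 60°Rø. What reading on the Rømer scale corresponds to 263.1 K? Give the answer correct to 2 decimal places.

2.22°Rø

First in Celsius: 263.1 - 273.15 = -10.0500°C.
Linearly onto the Rømer scale: 7.5 + (-10.0500 / 100) × (60 - 7.5) = 2.22°Rø.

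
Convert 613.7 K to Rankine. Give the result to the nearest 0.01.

1104.66°R

In Celsius: 613.7 - 273.15 = 340.5500°C.
In Rankine: 340.5500 × 1.8 + 491.67 = 1104.66°R.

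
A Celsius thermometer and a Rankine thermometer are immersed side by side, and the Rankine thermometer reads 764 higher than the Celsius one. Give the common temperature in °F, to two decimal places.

644.74°F

Let x be the Celsius reading; then the Rankine reading is 1.8·x + 491.67.
(1.8·x + 491.67) - x = 764  ⇒  (0.8)·x = 272.33  ⇒  x = 340.4125°C.
In Fahrenheit: 340.4125 × 1.8 + 32 = 644.74°F.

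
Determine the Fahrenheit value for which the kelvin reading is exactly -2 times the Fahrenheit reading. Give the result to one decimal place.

-99.9°F

Let F be the Fahrenheit reading. The kelvin reading is K = 5/9·F + 255.372.
Require K = -2·F: 5/9·F + 255.372 = -2·F.
(23/9)·F = -255.372  ⇒  F = -99.9.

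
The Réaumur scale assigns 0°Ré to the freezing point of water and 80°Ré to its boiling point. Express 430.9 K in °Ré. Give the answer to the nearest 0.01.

126.20°Ré

First in Celsius: 430.9 - 273.15 = 157.7500°C.
Linearly onto the Réaumur scale: 0 + (157.7500 / 100) × (80 - 0) = 126.20°Ré.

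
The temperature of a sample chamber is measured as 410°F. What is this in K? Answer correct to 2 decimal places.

483.15 K

In Celsius: (410 - 32) × 5/9 = 210.0000°C.
In kelvin: 210.0000 + 273.15 = 483.15 K.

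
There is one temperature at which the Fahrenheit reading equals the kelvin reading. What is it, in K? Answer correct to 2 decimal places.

Let K be the kelvin reading. The Fahrenheit reading is F = 1.8·K - 459.67.
Set F = K: 1.8·K - 459.67 = K.
(0.8)·K = 459.67  ⇒  K = 574.59.

574.59 K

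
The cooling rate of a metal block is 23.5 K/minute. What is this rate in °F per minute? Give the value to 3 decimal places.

Since only a temperature interval is involved, the additive offset between the scales drops out.
A change of 1 K is a change of 1.8°F, so 23.5 × 1.8 = 42.300.

42.300 °F/minute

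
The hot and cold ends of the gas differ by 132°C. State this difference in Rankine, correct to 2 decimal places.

For a temperature interval the offset drops out; only the factor 1.8 applies.
132 × 1.8 = 237.60.

237.60°R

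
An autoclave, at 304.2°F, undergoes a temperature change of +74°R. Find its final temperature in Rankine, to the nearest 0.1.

Initial temperature in Celsius: (304.2 - 32) × 5/9 = 151.2222°C.
The 74°R change is an interval, so only the factor 5/9 applies: +74 × 5/9 = +41.1111°C.
Final Celsius temperature: 151.2222 + 41.1111 = 192.3333°C.
In Rankine: 192.3333 × 1.8 + 491.67 = 837.9°R.

837.9°R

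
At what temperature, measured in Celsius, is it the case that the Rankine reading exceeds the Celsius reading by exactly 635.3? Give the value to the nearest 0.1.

Let C be the Celsius reading. The Rankine reading is R = 1.8·C + 491.67.
Require R - C = 635.3: (0.8)·C + 491.67 = 635.3.
C = (635.3 - 491.67) / (0.8) = 179.5.

179.5°C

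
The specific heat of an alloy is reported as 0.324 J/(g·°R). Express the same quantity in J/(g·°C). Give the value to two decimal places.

Since only a temperature interval is involved, the additive offset between the scales drops out.
A change of 1°C is a change of 1.8°R, so per °C the value is 0.324 × 1.8 = 0.58.

0.58 J/(g·°C)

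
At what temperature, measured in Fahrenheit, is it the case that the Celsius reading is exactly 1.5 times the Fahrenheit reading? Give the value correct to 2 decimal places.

-18.82°F

Let F be the Fahrenheit reading. The Celsius reading is C = 5/9·F - 17.7778.
Require C = 1.5·F: 5/9·F - 17.7778 = 1.5·F.
(-17/18)·F = 17.7778  ⇒  F = -18.82.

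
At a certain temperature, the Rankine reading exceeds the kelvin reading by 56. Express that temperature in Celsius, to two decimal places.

Let x be the kelvin reading; then the Rankine reading is 1.8·x.
(1.8·x) - x = 56  ⇒  (0.8)·x = 56  ⇒  x = 70.0000 K.
In Celsius: 70 - 273.15 = -203.15°C.

-203.15°C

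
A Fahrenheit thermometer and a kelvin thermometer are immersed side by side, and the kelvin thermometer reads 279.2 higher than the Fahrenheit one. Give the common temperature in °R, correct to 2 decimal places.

406.06°R

Let x be the Fahrenheit reading; then the kelvin reading is 5/9·x + 255.372.
(5/9·x + 255.372) - x = 279.2  ⇒  (-4/9)·x = 23.8278  ⇒  x = -53.6125°F.
In Celsius: (-53.6125 - 32) × 5/9 = -47.5625°C.
In Rankine: -47.5625 × 1.8 + 491.67 = 406.06°R.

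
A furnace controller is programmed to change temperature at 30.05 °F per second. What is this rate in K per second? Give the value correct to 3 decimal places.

16.694 K/second

Since only a temperature interval is involved, the additive offset between the scales drops out.
A change of 1°F is a change of 5/9 K, so 30.05 × 5/9 = 16.694.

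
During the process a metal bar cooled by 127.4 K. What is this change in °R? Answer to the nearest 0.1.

An interval of 1 K corresponds to 1.8°R.
127.4 × 1.8 = 229.3.

229.3°R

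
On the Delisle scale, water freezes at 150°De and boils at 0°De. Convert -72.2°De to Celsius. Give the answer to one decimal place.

Linear interpolation between the fixed points: C = (-72.2 - 150) × 100 / (0 - 150) = 148.1333°C.

148.1°C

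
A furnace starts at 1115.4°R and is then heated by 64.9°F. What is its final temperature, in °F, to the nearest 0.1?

Initial temperature in Celsius: (1115.4 - 491.67) × 5/9 = 346.5167°C.
The 64.9°F change is an interval, so only the factor 5/9 applies: +64.9 × 5/9 = +36.0556°C.
Final Celsius temperature: 346.5167 + 36.0556 = 382.5722°C.
In Fahrenheit: 382.5722 × 1.8 + 32 = 720.6°F.

720.6°F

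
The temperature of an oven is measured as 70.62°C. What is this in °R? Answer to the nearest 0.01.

618.79°R

In Rankine: 70.6200 × 1.8 + 491.67 = 618.79°R.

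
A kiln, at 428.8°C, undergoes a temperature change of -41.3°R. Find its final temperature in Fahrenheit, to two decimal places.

The 41.3°R change is an interval, so only the factor 5/9 applies: -41.3 × 5/9 = -22.9444°C.
Final Celsius temperature: 428.8000 - 22.9444 = 405.8556°C.
In Fahrenheit: 405.8556 × 1.8 + 32 = 762.54°F.

762.54°F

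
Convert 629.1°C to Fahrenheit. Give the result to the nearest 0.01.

In Fahrenheit: 629.1000 × 1.8 + 32 = 1164.38°F.

1164.38°F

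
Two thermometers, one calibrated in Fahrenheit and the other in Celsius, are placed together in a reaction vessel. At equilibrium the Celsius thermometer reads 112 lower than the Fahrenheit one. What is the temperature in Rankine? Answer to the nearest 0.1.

671.7°R

Let x be the Fahrenheit reading; then the Celsius reading is 5/9·x - 17.7778.
(5/9·x - 17.7778) - x = -112  ⇒  (-4/9)·x = -94.2222  ⇒  x = 212.0000°F.
In Celsius: (212 - 32) × 5/9 = 100.0000°C.
In Rankine: 100.0000 × 1.8 + 491.67 = 671.7°R.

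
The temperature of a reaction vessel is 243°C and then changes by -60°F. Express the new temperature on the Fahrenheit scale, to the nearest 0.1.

The 60°F change is an interval, so only the factor 5/9 applies: -60 × 5/9 = -33.3333°C.
Final Celsius temperature: 243.0000 - 33.3333 = 209.6667°C.
In Fahrenheit: 209.6667 × 1.8 + 32 = 409.4°F.

409.4°F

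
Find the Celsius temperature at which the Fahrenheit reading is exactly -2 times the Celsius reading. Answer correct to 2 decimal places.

Let C be the Celsius reading. The Fahrenheit reading is F = 1.8·C + 32.
Require F = -2·C: 1.8·C + 32 = -2·C.
(3.8)·C = -32  ⇒  C = -8.42.

-8.42°C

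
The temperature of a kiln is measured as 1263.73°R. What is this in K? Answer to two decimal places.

702.07 K

In Celsius: (1263.73 - 491.67) × 5/9 = 428.9222°C.
In kelvin: 428.9222 + 273.15 = 702.07 K.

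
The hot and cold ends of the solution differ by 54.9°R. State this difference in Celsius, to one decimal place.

30.5°C

For a temperature interval the offset drops out; only the factor 5/9 applies.
54.9 × 5/9 = 30.5.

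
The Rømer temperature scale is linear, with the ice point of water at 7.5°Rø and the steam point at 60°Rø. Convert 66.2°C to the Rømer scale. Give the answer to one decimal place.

42.3°Rø

Linearly onto the Rømer scale: 7.5 + (66.2000 / 100) × (60 - 7.5) = 42.3°Rø.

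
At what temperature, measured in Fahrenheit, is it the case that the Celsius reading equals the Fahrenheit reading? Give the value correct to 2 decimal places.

Let F be the Fahrenheit reading. The Celsius reading is C = 5/9·F - 17.7778.
Set C = F: 5/9·F - 17.7778 = F.
(-4/9)·F = 17.7778  ⇒  F = -40.00.

-40.00°F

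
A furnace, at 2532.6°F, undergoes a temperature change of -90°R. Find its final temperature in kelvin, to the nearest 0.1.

Initial temperature in Celsius: (2532.6 - 32) × 5/9 = 1389.2222°C.
The 90°R change is an interval, so only the factor 5/9 applies: -90 × 5/9 = -50.0000°C.
Final Celsius temperature: 1389.2222 - 50.0000 = 1339.2222°C.
In kelvin: 1339.2222 + 273.15 = 1612.4 K.

1612.4 K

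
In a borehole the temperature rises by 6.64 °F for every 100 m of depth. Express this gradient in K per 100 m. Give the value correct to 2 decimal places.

The quantity depends on a temperature interval, so only the ratio of degree sizes applies; the offset between the scales is irrelevant.
A change of 1°F is a change of 5/9 K, so 6.64 × 5/9 = 3.69.

3.69 K/100 m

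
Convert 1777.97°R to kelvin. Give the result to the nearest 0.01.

987.76 K

In Celsius: (1777.97 - 491.67) × 5/9 = 714.6111°C.
In kelvin: 714.6111 + 273.15 = 987.76 K.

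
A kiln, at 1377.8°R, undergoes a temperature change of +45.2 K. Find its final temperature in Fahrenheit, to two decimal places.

Initial temperature in Celsius: (1377.8 - 491.67) × 5/9 = 492.2944°C.
The 45.2 K change is an interval; Kelvin and Celsius degrees are the same size, so ΔC = +45.2°C.
Final Celsius temperature: 492.2944 + 45.2000 = 537.4944°C.
In Fahrenheit: 537.4944 × 1.8 + 32 = 999.49°F.

999.49°F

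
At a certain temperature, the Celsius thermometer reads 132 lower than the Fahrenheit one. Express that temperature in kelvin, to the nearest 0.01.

Let x be the Fahrenheit reading; then the Celsius reading is 5/9·x - 17.7778.
(5/9·x - 17.7778) - x = -132  ⇒  (-4/9)·x = -114.222  ⇒  x = 257.0000°F.
In Celsius: (257 - 32) × 5/9 = 125.0000°C.
In kelvin: 125.0000 + 273.15 = 398.15 K.

398.15 K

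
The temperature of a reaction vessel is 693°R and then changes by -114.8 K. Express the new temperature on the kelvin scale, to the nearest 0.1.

270.2 K

Initial temperature in Celsius: (693 - 491.67) × 5/9 = 111.8500°C.
The 114.8 K change is an interval; Kelvin and Celsius degrees are the same size, so ΔC = -114.8°C.
Final Celsius temperature: 111.8500 - 114.8000 = -2.9500°C.
In kelvin: -2.9500 + 273.15 = 270.2 K.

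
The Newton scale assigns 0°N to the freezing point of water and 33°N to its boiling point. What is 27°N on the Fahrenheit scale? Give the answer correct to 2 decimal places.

179.27°F

Linear interpolation between the fixed points: C = (27 - 0) × 100 / (33 - 0) = 81.8182°C.
Then 81.8182 × 1.8 + 32 = 179.27°F.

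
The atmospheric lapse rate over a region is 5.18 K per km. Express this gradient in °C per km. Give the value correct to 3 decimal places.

Since only a temperature interval is involved, the additive offset between the scales drops out.
A change of 1 K is a change of 1°C, so 5.18 × 1 = 5.180.

5.180 °C/km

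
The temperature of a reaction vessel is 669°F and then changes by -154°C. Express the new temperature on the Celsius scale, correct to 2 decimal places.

Initial temperature in Celsius: (669 - 32) × 5/9 = 353.8889°C.
Final Celsius temperature: 353.8889 - 154.0000 = 199.8889°C.

199.89°C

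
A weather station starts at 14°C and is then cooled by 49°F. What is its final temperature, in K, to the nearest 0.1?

The 49°F change is an interval, so only the factor 5/9 applies: -49 × 5/9 = -27.2222°C.
Final Celsius temperature: 14.0000 - 27.2222 = -13.2222°C.
In kelvin: -13.2222 + 273.15 = 259.9 K.

259.9 K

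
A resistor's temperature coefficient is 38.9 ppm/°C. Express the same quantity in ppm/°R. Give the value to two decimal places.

21.61 ppm/°R

The quantity depends on a temperature interval, so only the ratio of degree sizes applies; the offset between the scales is irrelevant.
A change of 1°R is a change of 5/9°C, so per °R the value is 38.9 × 5/9 = 21.61.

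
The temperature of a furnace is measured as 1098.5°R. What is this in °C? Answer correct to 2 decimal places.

337.13°C

In Celsius: (1098.5 - 491.67) × 5/9 = 337.1278°C.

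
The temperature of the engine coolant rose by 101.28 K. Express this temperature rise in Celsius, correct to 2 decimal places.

101.28°C

Kelvin and Celsius degrees are the same size, so the interval is unchanged: 101.28.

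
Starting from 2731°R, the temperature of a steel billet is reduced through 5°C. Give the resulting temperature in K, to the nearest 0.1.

Initial temperature in Celsius: (2731 - 491.67) × 5/9 = 1244.0722°C.
Final Celsius temperature: 1244.0722 - 5.0000 = 1239.0722°C.
In kelvin: 1239.0722 + 273.15 = 1512.2 K.

1512.2 K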